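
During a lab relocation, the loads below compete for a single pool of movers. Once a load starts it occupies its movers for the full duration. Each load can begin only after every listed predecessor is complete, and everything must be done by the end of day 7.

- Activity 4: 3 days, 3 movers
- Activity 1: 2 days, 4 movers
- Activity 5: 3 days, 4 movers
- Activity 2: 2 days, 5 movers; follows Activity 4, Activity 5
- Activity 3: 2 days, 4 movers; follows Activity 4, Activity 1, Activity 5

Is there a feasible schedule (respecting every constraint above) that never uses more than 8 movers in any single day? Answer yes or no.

The minimum achievable peak is 9; 8 < 9, so no feasible schedule stays within the cap.

no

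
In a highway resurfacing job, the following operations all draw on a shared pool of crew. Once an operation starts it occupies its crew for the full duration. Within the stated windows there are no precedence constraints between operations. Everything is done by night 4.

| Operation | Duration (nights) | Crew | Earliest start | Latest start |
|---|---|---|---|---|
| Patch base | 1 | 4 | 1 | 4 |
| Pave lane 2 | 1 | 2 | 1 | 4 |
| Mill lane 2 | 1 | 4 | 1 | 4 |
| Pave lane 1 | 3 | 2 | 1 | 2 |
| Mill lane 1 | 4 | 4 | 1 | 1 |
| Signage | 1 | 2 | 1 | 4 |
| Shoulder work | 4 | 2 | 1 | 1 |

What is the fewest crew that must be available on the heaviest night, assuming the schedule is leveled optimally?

12

Early-start (Patch base@1, Pave lane 2@1, Mill lane 2@1, Pave lane 1@1, Mill lane 1@1, Signage@1, Shoulder work@1) gives peak 20: n1:20  n2:8  n3:8  n4:6.
Shift Mill lane 2→2, Pave lane 1→2, Signage→3.
Schedule Patch base@1, Pave lane 2@1, Mill lane 2@2, Pave lane 1@2, Mill lane 1@1, Signage@3, Shoulder work@1: n1:12  n2:12  n3:10  n4:8 — peak 12.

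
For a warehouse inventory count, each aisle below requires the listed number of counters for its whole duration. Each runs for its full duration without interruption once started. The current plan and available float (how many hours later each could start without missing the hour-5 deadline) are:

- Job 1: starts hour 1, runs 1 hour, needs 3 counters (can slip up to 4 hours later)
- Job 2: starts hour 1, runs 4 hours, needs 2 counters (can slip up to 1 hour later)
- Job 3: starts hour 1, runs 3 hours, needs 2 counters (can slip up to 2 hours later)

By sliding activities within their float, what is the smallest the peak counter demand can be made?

4

Early-start (Job 1@1, Job 2@1, Job 3@1) gives peak 7: h1:7  h2:4  h3:4  h4:2  h5:0.
Shift Job 2→2, Job 3→2.
Schedule Job 1@1, Job 2@2, Job 3@2: h1:3  h2:4  h3:4  h4:4  h5:2 — peak 4.
Total counter-hours = 17 over 5 hours ⇒ peak ≥ ⌈17/5⌉ = 4, so 4 is optimal.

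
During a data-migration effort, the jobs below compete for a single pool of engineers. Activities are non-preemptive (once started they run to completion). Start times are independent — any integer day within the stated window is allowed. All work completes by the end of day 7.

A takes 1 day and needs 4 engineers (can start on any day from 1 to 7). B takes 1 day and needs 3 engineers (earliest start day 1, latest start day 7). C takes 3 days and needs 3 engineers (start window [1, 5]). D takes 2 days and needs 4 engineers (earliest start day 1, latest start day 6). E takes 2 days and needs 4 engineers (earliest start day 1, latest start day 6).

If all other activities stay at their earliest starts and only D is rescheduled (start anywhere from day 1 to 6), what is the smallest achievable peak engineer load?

D@1: d1:18  d2:11  d3:3  d4:0  d5:0  d6:0  d7:0 → peak 18
D@2: d1:14  d2:11  d3:7  d4:0  d5:0  d6:0  d7:0 → peak 14
D@3: d1:14  d2:7  d3:7  d4:4  d5:0  d6:0  d7:0 → peak 14
D@4: d1:14  d2:7  d3:3  d4:4  d5:4  d6:0  d7:0 → peak 14
D@5: d1:14  d2:7  d3:3  d4:0  d5:4  d6:4  d7:0 → peak 14
D@6: d1:14  d2:7  d3:3  d4:0  d5:0  d6:4  d7:4 → peak 14
Best is D@2, peak 14.

14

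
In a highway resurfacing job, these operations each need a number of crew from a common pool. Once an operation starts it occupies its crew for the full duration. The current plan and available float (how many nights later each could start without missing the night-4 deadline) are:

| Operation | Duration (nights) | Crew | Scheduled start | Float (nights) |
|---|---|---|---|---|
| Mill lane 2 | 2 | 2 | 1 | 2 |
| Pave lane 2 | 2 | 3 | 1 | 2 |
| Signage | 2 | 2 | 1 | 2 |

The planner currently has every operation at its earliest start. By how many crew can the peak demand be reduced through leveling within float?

3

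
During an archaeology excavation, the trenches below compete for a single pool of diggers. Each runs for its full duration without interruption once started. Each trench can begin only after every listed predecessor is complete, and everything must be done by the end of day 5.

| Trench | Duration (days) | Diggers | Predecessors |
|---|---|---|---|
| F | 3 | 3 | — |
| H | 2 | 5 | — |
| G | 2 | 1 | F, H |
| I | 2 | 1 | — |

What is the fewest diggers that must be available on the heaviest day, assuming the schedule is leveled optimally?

8

Early-start (F@1, H@1, G@4, I@1) gives peak 9: d1:9  d2:9  d3:3  d4:1  d5:1.
Shift I→3.
Schedule F@1, H@1, G@4, I@3: d1:8  d2:8  d3:4  d4:2  d5:1 — peak 8.
No arrangement of the 8 feasible schedules does better.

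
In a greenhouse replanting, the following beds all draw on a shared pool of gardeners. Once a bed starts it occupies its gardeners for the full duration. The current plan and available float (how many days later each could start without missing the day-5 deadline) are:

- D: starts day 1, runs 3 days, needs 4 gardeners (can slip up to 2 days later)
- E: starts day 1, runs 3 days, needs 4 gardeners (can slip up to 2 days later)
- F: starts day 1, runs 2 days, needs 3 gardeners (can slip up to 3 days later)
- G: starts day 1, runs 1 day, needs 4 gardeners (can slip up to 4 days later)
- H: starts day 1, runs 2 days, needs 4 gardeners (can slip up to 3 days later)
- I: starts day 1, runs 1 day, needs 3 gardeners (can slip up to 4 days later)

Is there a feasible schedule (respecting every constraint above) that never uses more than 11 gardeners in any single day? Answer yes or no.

Schedule D@1, E@1, F@1, G@4, H@4, I@3: d1:11  d2:11  d3:11  d4:8  d5:4 — peak 11 ≤ 11.

yes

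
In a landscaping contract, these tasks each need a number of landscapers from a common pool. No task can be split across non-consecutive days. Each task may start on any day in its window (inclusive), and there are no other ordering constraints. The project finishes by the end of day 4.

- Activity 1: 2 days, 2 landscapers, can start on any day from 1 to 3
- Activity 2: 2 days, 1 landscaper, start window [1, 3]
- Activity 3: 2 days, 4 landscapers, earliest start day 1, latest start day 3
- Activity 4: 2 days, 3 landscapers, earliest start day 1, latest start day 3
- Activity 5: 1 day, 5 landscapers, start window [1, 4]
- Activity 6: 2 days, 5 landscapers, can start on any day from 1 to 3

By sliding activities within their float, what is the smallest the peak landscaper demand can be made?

10

Early-start (Activity 1@1, Activity 2@1, Activity 3@1, Activity 4@1, Activity 5@1, Activity 6@1) gives peak 20: d1:20  d2:15  d3:0  d4:0.
Shift Activity 5→3, Activity 6→3.
Schedule Activity 1@1, Activity 2@1, Activity 3@1, Activity 4@1, Activity 5@3, Activity 6@3: d1:10  d2:10  d3:10  d4:5 — peak 10.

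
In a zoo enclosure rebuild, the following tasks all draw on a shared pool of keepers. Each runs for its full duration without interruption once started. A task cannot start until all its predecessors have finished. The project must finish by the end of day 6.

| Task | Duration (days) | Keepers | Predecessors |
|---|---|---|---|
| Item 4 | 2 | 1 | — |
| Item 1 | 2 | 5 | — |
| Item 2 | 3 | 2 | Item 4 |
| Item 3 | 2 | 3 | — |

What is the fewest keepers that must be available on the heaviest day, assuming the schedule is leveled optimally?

Early-start (Item 4@1, Item 1@1, Item 2@3, Item 3@1) gives peak 9: d1:9  d2:9  d3:2  d4:2  d5:2  d6:0.
Shift Item 3→3.
Schedule Item 4@1, Item 1@1, Item 2@3, Item 3@3: d1:6  d2:6  d3:5  d4:5  d5:2  d6:0 — peak 6.

6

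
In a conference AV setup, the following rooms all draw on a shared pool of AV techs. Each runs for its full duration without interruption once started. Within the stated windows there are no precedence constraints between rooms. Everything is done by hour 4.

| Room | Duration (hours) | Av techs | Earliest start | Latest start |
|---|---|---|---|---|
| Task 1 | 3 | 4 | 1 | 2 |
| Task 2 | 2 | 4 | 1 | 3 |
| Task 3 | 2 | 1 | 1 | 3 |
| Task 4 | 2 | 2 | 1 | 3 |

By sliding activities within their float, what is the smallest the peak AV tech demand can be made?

8

Early-start (Task 1@1, Task 2@1, Task 3@1, Task 4@1) gives peak 11: h1:11  h2:11  h3:4  h4:0.
Shift Task 3→3, Task 4→3.
Schedule Task 1@1, Task 2@1, Task 3@3, Task 4@3: h1:8  h2:8  h3:7  h4:3 — peak 8.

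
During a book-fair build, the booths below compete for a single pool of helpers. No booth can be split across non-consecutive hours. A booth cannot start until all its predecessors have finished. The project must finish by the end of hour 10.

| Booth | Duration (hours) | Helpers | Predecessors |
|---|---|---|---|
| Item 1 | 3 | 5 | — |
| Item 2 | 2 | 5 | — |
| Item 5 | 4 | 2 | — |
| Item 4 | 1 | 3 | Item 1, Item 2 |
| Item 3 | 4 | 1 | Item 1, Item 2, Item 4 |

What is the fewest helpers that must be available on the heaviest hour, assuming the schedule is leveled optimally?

5

Early-start (Item 1@1, Item 2@1, Item 5@1, Item 4@4, Item 3@5) gives peak 12: h1:12  h2:12  h3:7  h4:5  h5:1  h6:1  h7:1  h8:1  h9:0  h10:0.
Shift Item 2→4, Item 5→6, Item 4→6, Item 3→7.
Schedule Item 1@1, Item 2@4, Item 5@6, Item 4@6, Item 3@7: h1:5  h2:5  h3:5  h4:5  h5:5  h6:5  h7:3  h8:3  h9:3  h10:1 — peak 5.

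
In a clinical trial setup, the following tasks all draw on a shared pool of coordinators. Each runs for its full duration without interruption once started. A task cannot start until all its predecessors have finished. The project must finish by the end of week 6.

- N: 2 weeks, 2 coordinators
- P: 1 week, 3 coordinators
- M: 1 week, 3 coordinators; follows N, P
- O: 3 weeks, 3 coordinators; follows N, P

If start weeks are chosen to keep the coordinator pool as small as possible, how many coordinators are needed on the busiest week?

Early-start (N@1, P@1, M@3, O@3) gives peak 6: w1:5  w2:2  w3:6  w4:3  w5:3  w6:0.
Shift O→4.
Schedule N@1, P@1, M@3, O@4: w1:5  w2:2  w3:3  w4:3  w5:3  w6:3 — peak 5.

5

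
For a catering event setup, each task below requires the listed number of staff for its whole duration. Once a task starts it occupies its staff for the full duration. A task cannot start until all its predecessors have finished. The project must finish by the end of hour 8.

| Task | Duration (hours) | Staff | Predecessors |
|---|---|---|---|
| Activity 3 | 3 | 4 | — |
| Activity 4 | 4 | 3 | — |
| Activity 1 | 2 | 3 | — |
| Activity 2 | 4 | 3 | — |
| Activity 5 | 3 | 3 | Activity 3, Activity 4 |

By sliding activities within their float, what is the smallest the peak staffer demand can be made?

7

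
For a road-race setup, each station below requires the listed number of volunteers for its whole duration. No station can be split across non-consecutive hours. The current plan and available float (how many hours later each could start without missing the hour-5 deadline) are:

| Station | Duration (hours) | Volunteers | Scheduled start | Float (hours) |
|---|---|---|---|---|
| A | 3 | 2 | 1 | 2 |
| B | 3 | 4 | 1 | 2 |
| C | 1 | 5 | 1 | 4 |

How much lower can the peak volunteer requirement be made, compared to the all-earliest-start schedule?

Early-start peak: h1:11  h2:6  h3:6  h4:0  h5:0 ⇒ 11.
Leveled (A@1, B@1, C@4): h1:6  h2:6  h3:6  h4:5  h5:0 ⇒ 6.
Reduction 11 − 6 = 5.

5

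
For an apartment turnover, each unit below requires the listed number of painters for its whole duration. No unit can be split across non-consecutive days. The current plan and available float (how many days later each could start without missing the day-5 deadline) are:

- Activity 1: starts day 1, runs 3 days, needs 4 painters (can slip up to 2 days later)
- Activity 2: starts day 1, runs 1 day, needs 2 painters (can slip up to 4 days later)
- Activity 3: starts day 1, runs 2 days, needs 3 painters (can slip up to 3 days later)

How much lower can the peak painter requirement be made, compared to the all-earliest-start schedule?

4

Early-start peak: d1:9  d2:7  d3:4  d4:0  d5:0 ⇒ 9.
Leveled (Activity 1@1, Activity 2@4, Activity 3@4): d1:4  d2:4  d3:4  d4:5  d5:3 ⇒ 5.
Reduction 9 − 5 = 4.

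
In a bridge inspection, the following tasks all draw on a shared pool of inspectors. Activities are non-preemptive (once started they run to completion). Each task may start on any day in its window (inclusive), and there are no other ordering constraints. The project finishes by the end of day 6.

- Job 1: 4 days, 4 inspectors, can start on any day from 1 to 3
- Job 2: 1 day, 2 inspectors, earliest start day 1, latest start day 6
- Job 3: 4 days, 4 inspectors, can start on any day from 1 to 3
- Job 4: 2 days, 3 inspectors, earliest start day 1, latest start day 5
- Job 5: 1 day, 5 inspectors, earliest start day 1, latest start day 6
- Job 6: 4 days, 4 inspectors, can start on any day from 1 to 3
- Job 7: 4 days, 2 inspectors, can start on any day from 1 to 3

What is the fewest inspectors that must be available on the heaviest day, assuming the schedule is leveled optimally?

14

Early-start (Job 1@1, Job 2@1, Job 3@1, Job 4@1, Job 5@1, Job 6@1, Job 7@1) gives peak 24: d1:24  d2:17  d3:14  d4:14  d5:0  d6:0.
Shift Job 5→5, Job 6→3, Job 7→2.
Schedule Job 1@1, Job 2@1, Job 3@1, Job 4@1, Job 5@5, Job 6@3, Job 7@2: d1:13  d2:13  d3:14  d4:14  d5:11  d6:4 — peak 14.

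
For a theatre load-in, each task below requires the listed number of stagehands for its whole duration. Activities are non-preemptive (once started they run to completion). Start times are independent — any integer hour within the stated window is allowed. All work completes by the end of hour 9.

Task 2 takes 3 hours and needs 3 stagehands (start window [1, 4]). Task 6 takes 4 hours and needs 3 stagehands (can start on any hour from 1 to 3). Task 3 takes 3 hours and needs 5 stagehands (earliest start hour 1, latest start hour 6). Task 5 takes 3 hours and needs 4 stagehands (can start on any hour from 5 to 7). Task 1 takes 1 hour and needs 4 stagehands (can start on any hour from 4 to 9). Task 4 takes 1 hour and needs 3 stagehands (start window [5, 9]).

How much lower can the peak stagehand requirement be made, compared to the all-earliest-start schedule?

Early-start peak: h1:11  h2:11  h3:11  h4:7  h5:7  h6:4  h7:4  h8:0  h9:0 ⇒ 11.
Leveled (Task 2@1, Task 6@1, Task 3@4, Task 5@7, Task 1@7, Task 4@5): h1:6  h2:6  h3:6  h4:8  h5:8  h6:5  h7:8  h8:4  h9:4 ⇒ 8.
Reduction 11 − 8 = 3.

3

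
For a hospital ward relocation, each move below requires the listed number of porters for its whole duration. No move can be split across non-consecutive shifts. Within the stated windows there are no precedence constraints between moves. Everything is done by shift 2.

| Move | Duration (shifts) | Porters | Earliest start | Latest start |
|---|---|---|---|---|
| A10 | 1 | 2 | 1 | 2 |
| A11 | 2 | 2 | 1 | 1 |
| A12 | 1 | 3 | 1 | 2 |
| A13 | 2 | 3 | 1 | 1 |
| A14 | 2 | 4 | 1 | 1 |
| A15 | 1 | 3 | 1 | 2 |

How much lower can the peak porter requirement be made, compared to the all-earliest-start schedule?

3

Early-start peak: s1:17  s2:9 ⇒ 17.
Leveled (A10@1, A11@1, A12@1, A13@1, A14@1, A15@2): s1:14  s2:12 ⇒ 14.
Reduction 17 − 14 = 3.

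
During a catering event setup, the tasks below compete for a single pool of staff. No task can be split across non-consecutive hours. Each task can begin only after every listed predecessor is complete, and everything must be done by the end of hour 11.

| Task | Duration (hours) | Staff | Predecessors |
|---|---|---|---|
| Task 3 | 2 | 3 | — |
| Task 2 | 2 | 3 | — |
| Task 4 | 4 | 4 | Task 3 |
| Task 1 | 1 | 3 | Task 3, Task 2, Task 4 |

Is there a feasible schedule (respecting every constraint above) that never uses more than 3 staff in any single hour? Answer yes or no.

no

The minimum achievable peak is 4; 3 < 4, so no feasible schedule stays within the cap.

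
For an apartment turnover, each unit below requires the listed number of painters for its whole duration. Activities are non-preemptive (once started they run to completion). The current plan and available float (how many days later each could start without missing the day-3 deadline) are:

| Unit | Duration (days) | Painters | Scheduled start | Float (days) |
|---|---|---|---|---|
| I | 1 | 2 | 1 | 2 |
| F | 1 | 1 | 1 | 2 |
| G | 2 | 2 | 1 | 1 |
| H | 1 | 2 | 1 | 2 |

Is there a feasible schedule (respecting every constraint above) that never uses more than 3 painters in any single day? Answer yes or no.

The minimum achievable peak is 4; 3 < 4, so no feasible schedule stays within the cap.

no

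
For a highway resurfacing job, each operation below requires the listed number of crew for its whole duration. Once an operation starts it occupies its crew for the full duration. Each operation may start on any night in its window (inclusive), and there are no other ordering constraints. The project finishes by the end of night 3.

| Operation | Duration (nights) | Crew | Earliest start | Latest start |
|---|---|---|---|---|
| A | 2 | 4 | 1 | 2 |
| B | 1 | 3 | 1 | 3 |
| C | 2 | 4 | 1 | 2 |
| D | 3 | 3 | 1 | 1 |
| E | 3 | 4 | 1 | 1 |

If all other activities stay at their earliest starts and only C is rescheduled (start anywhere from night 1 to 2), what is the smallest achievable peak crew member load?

15

C@1: n1:18  n2:15  n3:7 → peak 18
C@2: n1:14  n2:15  n3:11 → peak 15
Best is C@2, peak 15.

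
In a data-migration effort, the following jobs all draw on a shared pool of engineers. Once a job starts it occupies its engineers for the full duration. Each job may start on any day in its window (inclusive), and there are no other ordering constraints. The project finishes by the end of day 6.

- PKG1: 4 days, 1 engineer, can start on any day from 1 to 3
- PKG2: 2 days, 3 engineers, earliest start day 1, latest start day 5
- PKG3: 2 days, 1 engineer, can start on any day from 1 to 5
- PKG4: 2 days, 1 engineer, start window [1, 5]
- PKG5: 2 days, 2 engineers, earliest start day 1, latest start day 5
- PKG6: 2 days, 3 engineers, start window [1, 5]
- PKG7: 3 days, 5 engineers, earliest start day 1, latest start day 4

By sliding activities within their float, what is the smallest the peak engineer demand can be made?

Early-start (PKG1@1, PKG2@1, PKG3@1, PKG4@1, PKG5@1, PKG6@1, PKG7@1) gives peak 16: d1:16  d2:16  d3:6  d4:1  d5:0  d6:0.
Shift PKG6→5, PKG7→3.
Schedule PKG1@1, PKG2@1, PKG3@1, PKG4@1, PKG5@1, PKG6@5, PKG7@3: d1:8  d2:8  d3:6  d4:6  d5:8  d6:3 — peak 8.

8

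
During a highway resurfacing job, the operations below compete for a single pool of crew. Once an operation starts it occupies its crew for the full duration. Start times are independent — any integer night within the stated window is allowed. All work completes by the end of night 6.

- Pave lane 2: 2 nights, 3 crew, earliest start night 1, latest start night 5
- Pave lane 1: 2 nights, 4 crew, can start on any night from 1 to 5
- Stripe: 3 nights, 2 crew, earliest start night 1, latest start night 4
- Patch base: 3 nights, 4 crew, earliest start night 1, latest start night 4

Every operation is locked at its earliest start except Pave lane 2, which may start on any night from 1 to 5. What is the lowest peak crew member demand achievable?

Pave lane 2@1: n1:13  n2:13  n3:6  n4:0  n5:0  n6:0 → peak 13
Pave lane 2@2: n1:10  n2:13  n3:9  n4:0  n5:0  n6:0 → peak 13
Pave lane 2@3: n1:10  n2:10  n3:9  n4:3  n5:0  n6:0 → peak 10
Pave lane 2@4: n1:10  n2:10  n3:6  n4:3  n5:3  n6:0 → peak 10
Pave lane 2@5: n1:10  n2:10  n3:6  n4:0  n5:3  n6:3 → peak 10
Best is Pave lane 2@3, peak 10.

10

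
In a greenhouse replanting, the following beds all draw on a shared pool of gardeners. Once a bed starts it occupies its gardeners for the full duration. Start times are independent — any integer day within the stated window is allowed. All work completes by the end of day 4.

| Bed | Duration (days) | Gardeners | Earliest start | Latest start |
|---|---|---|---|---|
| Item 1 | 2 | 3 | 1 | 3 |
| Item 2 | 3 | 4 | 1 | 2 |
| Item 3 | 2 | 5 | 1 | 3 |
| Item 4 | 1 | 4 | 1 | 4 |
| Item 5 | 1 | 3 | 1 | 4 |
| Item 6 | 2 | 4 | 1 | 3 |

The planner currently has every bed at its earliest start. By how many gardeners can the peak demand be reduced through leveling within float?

Early-start peak: d1:23  d2:16  d3:4  d4:0 ⇒ 23.
Leveled (Item 1@1, Item 2@1, Item 3@1, Item 4@3, Item 5@4, Item 6@3): d1:12  d2:12  d3:12  d4:7 ⇒ 12.
Reduction 23 − 12 = 11.

11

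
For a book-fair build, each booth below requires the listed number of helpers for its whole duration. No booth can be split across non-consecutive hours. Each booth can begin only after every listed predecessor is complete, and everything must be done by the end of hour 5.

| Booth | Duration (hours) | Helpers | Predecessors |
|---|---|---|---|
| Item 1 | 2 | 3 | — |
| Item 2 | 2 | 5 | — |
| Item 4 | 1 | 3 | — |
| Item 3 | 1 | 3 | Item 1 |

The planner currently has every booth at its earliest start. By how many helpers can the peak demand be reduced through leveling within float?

5

Early-start peak: h1:11  h2:8  h3:3  h4:0  h5:0 ⇒ 11.
Leveled (Item 1@1, Item 2@3, Item 4@1, Item 3@5): h1:6  h2:3  h3:5  h4:5  h5:3 ⇒ 6.
Reduction 11 − 6 = 5.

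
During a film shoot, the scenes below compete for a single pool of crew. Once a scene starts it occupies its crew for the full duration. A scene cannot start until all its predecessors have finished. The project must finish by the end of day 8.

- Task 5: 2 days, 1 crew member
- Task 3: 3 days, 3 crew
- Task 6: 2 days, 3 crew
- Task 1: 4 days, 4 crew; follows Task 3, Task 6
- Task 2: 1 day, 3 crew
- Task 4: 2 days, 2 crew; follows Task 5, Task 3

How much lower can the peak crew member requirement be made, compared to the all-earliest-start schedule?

4

Early-start peak: d1:10  d2:7  d3:3  d4:6  d5:6  d6:4  d7:4  d8:0 ⇒ 10.
Leveled (Task 5@1, Task 3@1, Task 6@3, Task 1@5, Task 2@4, Task 4@5): d1:4  d2:4  d3:6  d4:6  d5:6  d6:6  d7:4  d8:4 ⇒ 6.
Reduction 10 − 6 = 4.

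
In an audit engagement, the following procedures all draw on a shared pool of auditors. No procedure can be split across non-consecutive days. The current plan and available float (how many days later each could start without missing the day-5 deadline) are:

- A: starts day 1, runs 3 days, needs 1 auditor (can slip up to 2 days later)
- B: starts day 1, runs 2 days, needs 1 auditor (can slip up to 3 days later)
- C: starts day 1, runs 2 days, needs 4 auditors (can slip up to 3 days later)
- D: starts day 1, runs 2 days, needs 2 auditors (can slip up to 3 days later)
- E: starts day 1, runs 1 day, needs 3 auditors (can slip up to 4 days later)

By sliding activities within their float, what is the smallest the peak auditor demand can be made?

4

Early-start (A@1, B@1, C@1, D@1, E@1) gives peak 11: d1:11  d2:8  d3:1  d4:0  d5:0.
Shift C→4, E→3.
Schedule A@1, B@1, C@4, D@1, E@3: d1:4  d2:4  d3:4  d4:4  d5:4 — peak 4.
Total auditor-days = 20 over 5 days ⇒ peak ≥ ⌈20/5⌉ = 4, so 4 is optimal.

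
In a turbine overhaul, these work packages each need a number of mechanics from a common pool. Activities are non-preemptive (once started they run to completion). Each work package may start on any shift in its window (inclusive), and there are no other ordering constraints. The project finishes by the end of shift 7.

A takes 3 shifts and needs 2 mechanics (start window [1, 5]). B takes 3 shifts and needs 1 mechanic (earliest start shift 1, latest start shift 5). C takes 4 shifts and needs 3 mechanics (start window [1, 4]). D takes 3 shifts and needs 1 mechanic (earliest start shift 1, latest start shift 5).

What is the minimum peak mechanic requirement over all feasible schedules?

Early-start (A@1, B@1, C@1, D@1) gives peak 7: s1:7  s2:7  s3:7  s4:3  s5:0  s6:0  s7:0.
Shift C→4.
Schedule A@1, B@1, C@4, D@1: s1:4  s2:4  s3:4  s4:3  s5:3  s6:3  s7:3 — peak 4.
Total mechanic-shifts = 24 over 7 shifts ⇒ peak ≥ ⌈24/7⌉ = 4, so 4 is optimal.

4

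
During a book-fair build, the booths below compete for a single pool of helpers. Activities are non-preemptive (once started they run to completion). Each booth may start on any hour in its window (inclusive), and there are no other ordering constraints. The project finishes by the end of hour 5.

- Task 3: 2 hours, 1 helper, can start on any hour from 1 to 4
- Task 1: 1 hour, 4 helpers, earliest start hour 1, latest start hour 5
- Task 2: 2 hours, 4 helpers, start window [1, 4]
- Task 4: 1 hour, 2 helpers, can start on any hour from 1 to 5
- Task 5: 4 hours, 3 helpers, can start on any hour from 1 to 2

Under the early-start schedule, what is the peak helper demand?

14

Early-start schedule: Task 3@1, Task 1@1, Task 2@1, Task 4@1, Task 5@1.
Load per hour: hour 1: 14, hour 2: 8, hour 3: 3, hour 4: 3, hour 5: 0.
Peak is 14.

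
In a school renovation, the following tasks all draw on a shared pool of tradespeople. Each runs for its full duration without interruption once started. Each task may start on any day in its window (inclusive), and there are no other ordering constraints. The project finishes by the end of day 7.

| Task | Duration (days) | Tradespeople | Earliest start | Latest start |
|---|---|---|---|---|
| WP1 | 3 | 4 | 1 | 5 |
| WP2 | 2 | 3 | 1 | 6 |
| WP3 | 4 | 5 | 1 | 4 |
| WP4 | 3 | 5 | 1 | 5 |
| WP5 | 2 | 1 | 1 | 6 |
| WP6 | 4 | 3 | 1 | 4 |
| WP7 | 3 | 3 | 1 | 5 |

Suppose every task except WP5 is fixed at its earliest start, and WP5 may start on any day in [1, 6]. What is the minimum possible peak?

23

WP5@1: d1:24  d2:24  d3:20  d4:8  d5:0  d6:0  d7:0 → peak 24
WP5@2: d1:23  d2:24  d3:21  d4:8  d5:0  d6:0  d7:0 → peak 24
WP5@3: d1:23  d2:23  d3:21  d4:9  d5:0  d6:0  d7:0 → peak 23
WP5@4: d1:23  d2:23  d3:20  d4:9  d5:1  d6:0  d7:0 → peak 23
WP5@5: d1:23  d2:23  d3:20  d4:8  d5:1  d6:1  d7:0 → peak 23
WP5@6: d1:23  d2:23  d3:20  d4:8  d5:0  d6:1  d7:1 → peak 23
Best is WP5@3, peak 23.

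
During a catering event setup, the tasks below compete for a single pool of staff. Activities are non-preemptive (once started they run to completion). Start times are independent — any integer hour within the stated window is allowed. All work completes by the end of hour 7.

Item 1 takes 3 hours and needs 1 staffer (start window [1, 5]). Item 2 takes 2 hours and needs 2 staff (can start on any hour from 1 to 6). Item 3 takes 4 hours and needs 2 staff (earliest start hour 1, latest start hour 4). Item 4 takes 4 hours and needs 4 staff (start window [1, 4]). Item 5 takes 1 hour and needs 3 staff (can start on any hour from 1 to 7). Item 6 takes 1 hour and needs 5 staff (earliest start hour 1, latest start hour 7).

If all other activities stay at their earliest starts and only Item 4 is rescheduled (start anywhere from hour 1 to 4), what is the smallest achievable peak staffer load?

13

Item 4@1: h1:17  h2:9  h3:7  h4:6  h5:0  h6:0  h7:0 → peak 17
Item 4@2: h1:13  h2:9  h3:7  h4:6  h5:4  h6:0  h7:0 → peak 13
Item 4@3: h1:13  h2:5  h3:7  h4:6  h5:4  h6:4  h7:0 → peak 13
Item 4@4: h1:13  h2:5  h3:3  h4:6  h5:4  h6:4  h7:4 → peak 13
Best is Item 4@2, peak 13.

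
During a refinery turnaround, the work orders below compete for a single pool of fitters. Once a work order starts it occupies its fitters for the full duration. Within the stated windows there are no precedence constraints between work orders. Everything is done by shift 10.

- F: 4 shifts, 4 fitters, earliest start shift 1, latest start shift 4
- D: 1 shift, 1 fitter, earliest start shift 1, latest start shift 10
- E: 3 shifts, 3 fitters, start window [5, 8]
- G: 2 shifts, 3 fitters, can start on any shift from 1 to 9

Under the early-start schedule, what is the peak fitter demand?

8

Early-start schedule: F@1, D@1, E@5, G@1.
Load per shift: shift 1: 8, shift 2: 7, shift 3: 4, shift 4: 4, shift 5: 3, shift 6: 3, shift 7: 3, shift 8: 0, shift 9: 0, shift 10: 0.
Peak is 8.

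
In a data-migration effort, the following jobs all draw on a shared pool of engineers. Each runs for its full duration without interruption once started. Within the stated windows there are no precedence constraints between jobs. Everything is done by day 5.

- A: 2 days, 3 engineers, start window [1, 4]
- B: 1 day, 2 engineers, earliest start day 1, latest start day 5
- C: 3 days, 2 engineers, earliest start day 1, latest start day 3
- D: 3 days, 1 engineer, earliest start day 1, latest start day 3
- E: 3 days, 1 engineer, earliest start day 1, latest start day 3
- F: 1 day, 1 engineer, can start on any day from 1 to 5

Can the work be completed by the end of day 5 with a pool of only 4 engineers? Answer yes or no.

no

Total engineer-days = 21; over 5 days the average is 21/5 > 4, so some day must exceed 4.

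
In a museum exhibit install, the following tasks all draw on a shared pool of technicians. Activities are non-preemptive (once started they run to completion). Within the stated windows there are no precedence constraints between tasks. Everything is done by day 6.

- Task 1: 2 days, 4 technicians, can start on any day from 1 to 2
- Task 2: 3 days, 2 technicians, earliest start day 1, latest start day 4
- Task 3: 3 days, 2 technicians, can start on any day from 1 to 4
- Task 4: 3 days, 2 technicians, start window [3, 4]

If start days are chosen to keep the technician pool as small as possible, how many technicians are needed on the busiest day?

6

Early-start (Task 1@1, Task 2@1, Task 3@1, Task 4@3) gives peak 8: d1:8  d2:8  d3:6  d4:2  d5:2  d6:0.
Shift Task 3→3.
Schedule Task 1@1, Task 2@1, Task 3@3, Task 4@3: d1:6  d2:6  d3:6  d4:4  d5:4  d6:0 — peak 6.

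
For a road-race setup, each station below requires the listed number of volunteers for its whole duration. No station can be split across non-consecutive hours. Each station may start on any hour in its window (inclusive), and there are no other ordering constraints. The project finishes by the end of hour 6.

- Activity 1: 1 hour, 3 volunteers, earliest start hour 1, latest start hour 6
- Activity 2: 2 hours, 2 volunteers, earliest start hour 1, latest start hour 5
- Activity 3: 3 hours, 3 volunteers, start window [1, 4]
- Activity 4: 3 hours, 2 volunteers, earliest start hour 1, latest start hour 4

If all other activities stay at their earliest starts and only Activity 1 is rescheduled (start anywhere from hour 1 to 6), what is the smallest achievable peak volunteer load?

Activity 1@1: h1:10  h2:7  h3:5  h4:0  h5:0  h6:0 → peak 10
Activity 1@2: h1:7  h2:10  h3:5  h4:0  h5:0  h6:0 → peak 10
Activity 1@3: h1:7  h2:7  h3:8  h4:0  h5:0  h6:0 → peak 8
Activity 1@4: h1:7  h2:7  h3:5  h4:3  h5:0  h6:0 → peak 7
Activity 1@5: h1:7  h2:7  h3:5  h4:0  h5:3  h6:0 → peak 7
Activity 1@6: h1:7  h2:7  h3:5  h4:0  h5:0  h6:3 → peak 7
Best is Activity 1@4, peak 7.

7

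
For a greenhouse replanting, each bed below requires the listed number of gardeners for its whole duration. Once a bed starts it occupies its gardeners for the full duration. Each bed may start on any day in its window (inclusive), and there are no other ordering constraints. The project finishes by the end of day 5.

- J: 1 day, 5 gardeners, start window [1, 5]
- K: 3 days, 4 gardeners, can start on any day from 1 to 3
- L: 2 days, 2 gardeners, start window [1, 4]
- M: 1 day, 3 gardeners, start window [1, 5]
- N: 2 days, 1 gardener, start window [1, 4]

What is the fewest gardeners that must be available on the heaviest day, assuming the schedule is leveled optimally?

Early-start (J@1, K@1, L@1, M@1, N@1) gives peak 15: d1:15  d2:7  d3:4  d4:0  d5:0.
Shift K→2, L→2, M→5, N→4.
Schedule J@1, K@2, L@2, M@5, N@4: d1:5  d2:6  d3:6  d4:5  d5:4 — peak 6.
Total gardener-days = 26 over 5 days ⇒ peak ≥ ⌈26/5⌉ = 6, so 6 is optimal.

6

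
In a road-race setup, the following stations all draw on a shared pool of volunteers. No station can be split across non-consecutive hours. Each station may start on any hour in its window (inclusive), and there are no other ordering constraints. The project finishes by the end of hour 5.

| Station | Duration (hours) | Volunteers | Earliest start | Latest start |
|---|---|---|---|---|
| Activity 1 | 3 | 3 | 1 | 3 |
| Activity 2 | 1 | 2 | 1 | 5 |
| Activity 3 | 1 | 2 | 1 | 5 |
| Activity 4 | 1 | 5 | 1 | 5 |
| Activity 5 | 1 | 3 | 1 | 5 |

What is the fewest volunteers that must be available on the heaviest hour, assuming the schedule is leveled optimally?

5

Early-start (Activity 1@1, Activity 2@1, Activity 3@1, Activity 4@1, Activity 5@1) gives peak 15: h1:15  h2:3  h3:3  h4:0  h5:0.
Shift Activity 3→2, Activity 4→4, Activity 5→5.
Schedule Activity 1@1, Activity 2@1, Activity 3@2, Activity 4@4, Activity 5@5: h1:5  h2:5  h3:3  h4:5  h5:3 — peak 5.
Total volunteer-hours = 21 over 5 hours ⇒ peak ≥ ⌈21/5⌉ = 5, so 5 is optimal.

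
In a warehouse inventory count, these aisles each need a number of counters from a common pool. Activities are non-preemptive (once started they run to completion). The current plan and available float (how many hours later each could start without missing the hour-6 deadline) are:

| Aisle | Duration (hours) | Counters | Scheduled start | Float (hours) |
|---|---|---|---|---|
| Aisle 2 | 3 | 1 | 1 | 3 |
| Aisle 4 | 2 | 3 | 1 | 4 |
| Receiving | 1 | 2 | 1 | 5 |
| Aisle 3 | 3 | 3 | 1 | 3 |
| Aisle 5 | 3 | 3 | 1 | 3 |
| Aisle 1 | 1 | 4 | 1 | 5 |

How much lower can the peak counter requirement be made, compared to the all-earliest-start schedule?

Early-start peak: h1:16  h2:10  h3:7  h4:0  h5:0  h6:0 ⇒ 16.
Leveled (Aisle 2@1, Aisle 4@1, Receiving@1, Aisle 3@4, Aisle 5@4, Aisle 1@3): h1:6  h2:4  h3:5  h4:6  h5:6  h6:6 ⇒ 6.
Reduction 16 − 6 = 10.

10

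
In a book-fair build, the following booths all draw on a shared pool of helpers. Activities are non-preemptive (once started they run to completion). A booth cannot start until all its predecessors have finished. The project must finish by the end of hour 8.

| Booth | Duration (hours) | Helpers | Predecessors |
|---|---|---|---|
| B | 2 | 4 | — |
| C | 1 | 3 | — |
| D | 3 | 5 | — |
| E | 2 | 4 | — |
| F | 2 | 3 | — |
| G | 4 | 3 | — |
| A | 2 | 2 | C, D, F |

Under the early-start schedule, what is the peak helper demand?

Early-start schedule: B@1, C@1, D@1, E@1, F@1, G@1, A@4.
Load per hour: hour 1: 22, hour 2: 19, hour 3: 8, hour 4: 5, hour 5: 2, hour 6: 0, hour 7: 0, hour 8: 0.
Peak is 22.

22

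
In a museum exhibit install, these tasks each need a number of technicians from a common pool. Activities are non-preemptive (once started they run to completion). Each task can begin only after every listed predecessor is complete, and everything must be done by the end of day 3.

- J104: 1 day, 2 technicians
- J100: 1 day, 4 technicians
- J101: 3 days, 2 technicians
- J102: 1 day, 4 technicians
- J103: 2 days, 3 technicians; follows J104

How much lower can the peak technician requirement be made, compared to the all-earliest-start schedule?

3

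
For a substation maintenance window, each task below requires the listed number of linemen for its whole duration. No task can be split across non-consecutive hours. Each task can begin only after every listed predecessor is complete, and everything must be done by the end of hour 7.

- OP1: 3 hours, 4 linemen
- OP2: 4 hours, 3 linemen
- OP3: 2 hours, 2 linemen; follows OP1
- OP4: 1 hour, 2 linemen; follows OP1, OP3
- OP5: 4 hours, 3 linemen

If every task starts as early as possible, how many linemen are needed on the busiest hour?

Early-start schedule: OP1@1, OP2@1, OP3@4, OP4@6, OP5@1.
Load per hour: hour 1: 10, hour 2: 10, hour 3: 10, hour 4: 8, hour 5: 2, hour 6: 2, hour 7: 0.
Peak is 10.

10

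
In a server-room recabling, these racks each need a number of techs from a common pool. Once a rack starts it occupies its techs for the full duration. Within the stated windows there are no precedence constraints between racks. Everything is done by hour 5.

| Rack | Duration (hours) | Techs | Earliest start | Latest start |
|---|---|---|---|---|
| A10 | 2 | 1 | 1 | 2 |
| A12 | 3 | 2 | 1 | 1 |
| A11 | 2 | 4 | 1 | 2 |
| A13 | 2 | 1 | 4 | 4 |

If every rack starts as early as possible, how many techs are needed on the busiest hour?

7

Early-start schedule: A10@1, A12@1, A11@1, A13@4.
Load per hour: hour 1: 7, hour 2: 7, hour 3: 2, hour 4: 1, hour 5: 1.
Peak is 7.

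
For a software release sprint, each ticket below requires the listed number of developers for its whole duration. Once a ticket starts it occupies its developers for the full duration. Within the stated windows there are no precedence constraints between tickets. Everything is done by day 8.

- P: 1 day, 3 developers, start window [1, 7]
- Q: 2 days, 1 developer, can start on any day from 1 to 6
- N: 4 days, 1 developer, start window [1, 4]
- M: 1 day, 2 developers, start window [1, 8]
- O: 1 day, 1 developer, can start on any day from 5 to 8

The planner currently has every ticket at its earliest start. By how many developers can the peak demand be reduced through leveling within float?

4

Early-start peak: d1:7  d2:2  d3:1  d4:1  d5:1  d6:0  d7:0  d8:0 ⇒ 7.
Leveled (P@1, Q@2, N@2, M@4, O@5): d1:3  d2:2  d3:2  d4:3  d5:2  d6:0  d7:0  d8:0 ⇒ 3.
Reduction 7 − 3 = 4.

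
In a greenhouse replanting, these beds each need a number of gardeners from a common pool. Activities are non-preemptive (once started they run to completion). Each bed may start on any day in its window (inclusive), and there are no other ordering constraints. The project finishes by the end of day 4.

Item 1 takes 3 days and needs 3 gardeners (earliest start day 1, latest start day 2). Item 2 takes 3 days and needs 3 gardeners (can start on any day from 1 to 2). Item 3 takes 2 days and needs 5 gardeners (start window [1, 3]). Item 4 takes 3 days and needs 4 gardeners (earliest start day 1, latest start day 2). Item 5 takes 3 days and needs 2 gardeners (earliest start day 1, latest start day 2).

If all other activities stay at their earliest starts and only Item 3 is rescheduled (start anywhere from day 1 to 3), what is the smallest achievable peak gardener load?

17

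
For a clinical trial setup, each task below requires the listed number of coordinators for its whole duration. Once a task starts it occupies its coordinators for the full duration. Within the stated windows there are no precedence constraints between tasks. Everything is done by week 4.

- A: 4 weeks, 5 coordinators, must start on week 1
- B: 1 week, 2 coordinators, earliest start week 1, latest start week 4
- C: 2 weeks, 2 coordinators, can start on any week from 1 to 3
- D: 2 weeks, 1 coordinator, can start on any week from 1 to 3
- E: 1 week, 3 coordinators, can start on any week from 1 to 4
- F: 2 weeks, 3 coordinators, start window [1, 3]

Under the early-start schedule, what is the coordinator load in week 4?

At early start, week 4 has: A.
Demand: 5 = 5.

5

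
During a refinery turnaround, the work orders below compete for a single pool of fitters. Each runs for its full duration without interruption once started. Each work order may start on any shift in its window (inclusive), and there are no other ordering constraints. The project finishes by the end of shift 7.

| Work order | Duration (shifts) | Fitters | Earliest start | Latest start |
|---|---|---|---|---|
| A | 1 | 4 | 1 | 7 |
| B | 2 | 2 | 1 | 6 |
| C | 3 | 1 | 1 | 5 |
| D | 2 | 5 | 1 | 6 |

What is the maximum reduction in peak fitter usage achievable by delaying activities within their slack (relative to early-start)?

Early-start peak: s1:12  s2:8  s3:1  s4:0  s5:0  s6:0  s7:0 ⇒ 12.
Leveled (A@1, B@2, C@1, D@4): s1:5  s2:3  s3:3  s4:5  s5:5  s6:0  s7:0 ⇒ 5.
Reduction 12 − 5 = 7.

7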